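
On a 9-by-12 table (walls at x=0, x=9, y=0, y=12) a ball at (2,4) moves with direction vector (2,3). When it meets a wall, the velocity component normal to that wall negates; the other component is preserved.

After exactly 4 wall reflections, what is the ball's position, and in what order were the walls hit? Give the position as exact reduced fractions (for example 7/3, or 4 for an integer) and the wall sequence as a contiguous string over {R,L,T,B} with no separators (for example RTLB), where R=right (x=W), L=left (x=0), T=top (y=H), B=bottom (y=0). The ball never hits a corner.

Final position: (0,4)
Wall sequence: TRBL

1. t=8/3 → T at (22/3,12); v=(2,-3)
2. t=5/6 → R at (9,19/2); v=(-2,-3)
3. t=19/6 → B at (8/3,0); v=(-2,3)
4. t=4/3 → L at (0,4); v=(2,3)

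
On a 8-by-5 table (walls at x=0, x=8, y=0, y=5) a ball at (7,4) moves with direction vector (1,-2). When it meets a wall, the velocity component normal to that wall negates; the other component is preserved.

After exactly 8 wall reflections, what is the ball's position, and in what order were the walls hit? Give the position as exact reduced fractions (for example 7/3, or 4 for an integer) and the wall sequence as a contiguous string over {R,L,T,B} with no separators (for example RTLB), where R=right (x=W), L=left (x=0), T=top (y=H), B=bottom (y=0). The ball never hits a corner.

1. t=1 → R at (8,2); v=(-1,-2)
2. t=1 → B at (7,0); v=(-1,2)
3. t=5/2 → T at (9/2,5); v=(-1,-2)
4. t=5/2 → B at (2,0); v=(-1,2)
5. t=2 → L at (0,4); v=(1,2)
6. t=1/2 → T at (1/2,5); v=(1,-2)
7. t=5/2 → B at (3,0); v=(1,2)
8. t=5/2 → T at (11/2,5); v=(1,-2)

Final position: (11/2,5)
Wall sequence: RBTBLTBT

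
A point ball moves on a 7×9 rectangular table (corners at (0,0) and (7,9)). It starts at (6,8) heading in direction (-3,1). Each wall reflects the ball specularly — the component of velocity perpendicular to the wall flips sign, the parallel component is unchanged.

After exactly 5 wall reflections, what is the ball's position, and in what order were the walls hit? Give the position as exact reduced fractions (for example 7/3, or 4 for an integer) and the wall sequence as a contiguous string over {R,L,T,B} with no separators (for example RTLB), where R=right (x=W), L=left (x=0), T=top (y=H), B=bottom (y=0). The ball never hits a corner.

1. t=1 → T at (3,9); v=(-3,-1)
2. t=1 → L at (0,8); v=(3,-1)
3. t=7/3 → R at (7,17/3); v=(-3,-1)
4. t=7/3 → L at (0,10/3); v=(3,-1)
5. t=7/3 → R at (7,1); v=(-3,-1)

Final position: (7,1)
Wall sequence: TLRLR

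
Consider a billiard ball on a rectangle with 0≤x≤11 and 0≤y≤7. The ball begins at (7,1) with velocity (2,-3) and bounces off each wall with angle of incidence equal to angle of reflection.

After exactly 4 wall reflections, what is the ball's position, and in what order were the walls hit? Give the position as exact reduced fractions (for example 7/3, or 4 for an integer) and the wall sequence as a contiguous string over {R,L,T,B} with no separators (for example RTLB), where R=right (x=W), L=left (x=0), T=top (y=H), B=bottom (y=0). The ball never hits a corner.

Final position: (5,0)
Wall sequence: BRTB

1. t=1/3 → B at (23/3,0); v=(2,3)
2. t=5/3 → R at (11,5); v=(-2,3)
3. t=2/3 → T at (29/3,7); v=(-2,-3)
4. t=7/3 → B at (5,0); v=(-2,3)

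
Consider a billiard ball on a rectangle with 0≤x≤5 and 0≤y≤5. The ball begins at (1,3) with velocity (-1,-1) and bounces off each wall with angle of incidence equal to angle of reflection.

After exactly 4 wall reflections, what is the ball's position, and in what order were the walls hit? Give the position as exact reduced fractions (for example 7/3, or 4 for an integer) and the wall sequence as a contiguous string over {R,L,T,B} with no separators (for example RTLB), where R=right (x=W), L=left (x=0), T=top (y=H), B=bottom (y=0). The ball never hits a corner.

Final position: (3,5)
Wall sequence: LBRT

1. t=1 → L at (0,2); v=(1,-1)
2. t=2 → B at (2,0); v=(1,1)
3. t=3 → R at (5,3); v=(-1,1)
4. t=2 → T at (3,5); v=(-1,-1)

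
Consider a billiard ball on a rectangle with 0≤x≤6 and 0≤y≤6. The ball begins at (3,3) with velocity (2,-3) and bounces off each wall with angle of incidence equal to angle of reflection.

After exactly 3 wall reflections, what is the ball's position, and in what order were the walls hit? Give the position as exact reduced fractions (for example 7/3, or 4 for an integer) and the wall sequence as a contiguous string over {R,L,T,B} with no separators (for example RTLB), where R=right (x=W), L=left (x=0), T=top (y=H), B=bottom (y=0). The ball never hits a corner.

1. t=1 → B at (5,0); v=(2,3)
2. t=1/2 → R at (6,3/2); v=(-2,3)
3. t=3/2 → T at (3,6); v=(-2,-3)

Final position: (3,6)
Wall sequence: BRT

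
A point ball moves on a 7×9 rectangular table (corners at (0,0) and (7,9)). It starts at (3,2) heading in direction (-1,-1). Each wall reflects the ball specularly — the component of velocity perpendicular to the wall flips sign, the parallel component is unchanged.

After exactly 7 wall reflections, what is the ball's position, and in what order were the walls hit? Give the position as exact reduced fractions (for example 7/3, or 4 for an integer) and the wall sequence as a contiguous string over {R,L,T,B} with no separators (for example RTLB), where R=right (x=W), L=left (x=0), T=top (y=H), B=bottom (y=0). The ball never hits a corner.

Final position: (7,4)
Wall sequence: BLRTLBR

1. t=2 → B at (1,0); v=(-1,1)
2. t=1 → L at (0,1); v=(1,1)
3. t=7 → R at (7,8); v=(-1,1)
4. t=1 → T at (6,9); v=(-1,-1)
5. t=6 → L at (0,3); v=(1,-1)
6. t=3 → B at (3,0); v=(1,1)
7. t=4 → R at (7,4); v=(-1,1)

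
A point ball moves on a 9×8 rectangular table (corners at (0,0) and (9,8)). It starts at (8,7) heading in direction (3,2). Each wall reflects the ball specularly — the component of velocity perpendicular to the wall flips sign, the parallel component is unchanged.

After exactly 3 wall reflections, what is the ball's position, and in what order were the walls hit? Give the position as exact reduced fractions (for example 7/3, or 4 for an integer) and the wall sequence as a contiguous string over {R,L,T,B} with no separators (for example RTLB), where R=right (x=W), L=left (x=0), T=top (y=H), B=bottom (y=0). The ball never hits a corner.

Final position: (0,7/3)
Wall sequence: RTL

1. t=1/3 → R at (9,23/3); v=(-3,2)
2. t=1/6 → T at (17/2,8); v=(-3,-2)
3. t=17/6 → L at (0,7/3); v=(3,-2)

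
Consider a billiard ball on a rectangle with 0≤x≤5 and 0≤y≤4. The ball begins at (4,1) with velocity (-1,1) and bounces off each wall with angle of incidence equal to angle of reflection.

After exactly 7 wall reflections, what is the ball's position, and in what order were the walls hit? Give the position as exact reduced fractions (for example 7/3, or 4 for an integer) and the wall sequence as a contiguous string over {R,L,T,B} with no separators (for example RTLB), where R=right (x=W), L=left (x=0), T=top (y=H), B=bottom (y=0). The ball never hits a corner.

Final position: (1,0)
Wall sequence: TLBRTLB

1. t=3 → T at (1,4); v=(-1,-1)
2. t=1 → L at (0,3); v=(1,-1)
3. t=3 → B at (3,0); v=(1,1)
4. t=2 → R at (5,2); v=(-1,1)
5. t=2 → T at (3,4); v=(-1,-1)
6. t=3 → L at (0,1); v=(1,-1)
7. t=1 → B at (1,0); v=(1,1)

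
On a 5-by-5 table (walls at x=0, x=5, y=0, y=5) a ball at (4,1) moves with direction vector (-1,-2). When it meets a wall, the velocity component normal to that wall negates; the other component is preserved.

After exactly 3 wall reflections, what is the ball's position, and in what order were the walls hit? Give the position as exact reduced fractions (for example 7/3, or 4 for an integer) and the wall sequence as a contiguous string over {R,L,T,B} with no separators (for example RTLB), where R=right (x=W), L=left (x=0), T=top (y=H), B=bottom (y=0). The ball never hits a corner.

Final position: (0,3)
Wall sequence: BTL

1. t=1/2 → B at (7/2,0); v=(-1,2)
2. t=5/2 → T at (1,5); v=(-1,-2)
3. t=1 → L at (0,3); v=(1,-2)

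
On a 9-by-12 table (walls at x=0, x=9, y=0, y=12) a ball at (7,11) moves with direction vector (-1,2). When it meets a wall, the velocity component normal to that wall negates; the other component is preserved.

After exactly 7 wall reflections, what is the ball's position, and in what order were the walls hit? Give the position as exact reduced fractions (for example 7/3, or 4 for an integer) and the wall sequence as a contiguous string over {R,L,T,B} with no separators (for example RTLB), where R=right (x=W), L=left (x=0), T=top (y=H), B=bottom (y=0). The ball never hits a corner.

1. t=1/2 → T at (13/2,12); v=(-1,-2)
2. t=6 → B at (1/2,0); v=(-1,2)
3. t=1/2 → L at (0,1); v=(1,2)
4. t=11/2 → T at (11/2,12); v=(1,-2)
5. t=7/2 → R at (9,5); v=(-1,-2)
6. t=5/2 → B at (13/2,0); v=(-1,2)
7. t=6 → T at (1/2,12); v=(-1,-2)

Final position: (1/2,12)
Wall sequence: TBLTRBT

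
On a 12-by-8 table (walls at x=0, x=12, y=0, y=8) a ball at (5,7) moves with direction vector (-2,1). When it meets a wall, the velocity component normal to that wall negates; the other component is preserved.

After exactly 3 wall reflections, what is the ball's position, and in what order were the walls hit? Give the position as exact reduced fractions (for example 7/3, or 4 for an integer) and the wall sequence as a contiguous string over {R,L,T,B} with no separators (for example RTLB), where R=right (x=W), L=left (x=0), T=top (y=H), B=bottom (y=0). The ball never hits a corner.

Final position: (12,1/2)
Wall sequence: TLR

1. t=1 → T at (3,8); v=(-2,-1)
2. t=3/2 → L at (0,13/2); v=(2,-1)
3. t=6 → R at (12,1/2); v=(-2,-1)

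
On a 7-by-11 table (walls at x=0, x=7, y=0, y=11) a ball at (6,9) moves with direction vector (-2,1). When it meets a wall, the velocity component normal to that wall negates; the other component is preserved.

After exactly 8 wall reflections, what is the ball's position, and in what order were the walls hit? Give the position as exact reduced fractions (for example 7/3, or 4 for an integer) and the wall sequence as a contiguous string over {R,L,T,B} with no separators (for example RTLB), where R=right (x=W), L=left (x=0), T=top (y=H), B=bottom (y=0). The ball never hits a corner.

Final position: (7,15/2)
Wall sequence: TLRLBRLR

1. t=2 → T at (2,11); v=(-2,-1)
2. t=1 → L at (0,10); v=(2,-1)
3. t=7/2 → R at (7,13/2); v=(-2,-1)
4. t=7/2 → L at (0,3); v=(2,-1)
5. t=3 → B at (6,0); v=(2,1)
6. t=1/2 → R at (7,1/2); v=(-2,1)
7. t=7/2 → L at (0,4); v=(2,1)
8. t=7/2 → R at (7,15/2); v=(-2,1)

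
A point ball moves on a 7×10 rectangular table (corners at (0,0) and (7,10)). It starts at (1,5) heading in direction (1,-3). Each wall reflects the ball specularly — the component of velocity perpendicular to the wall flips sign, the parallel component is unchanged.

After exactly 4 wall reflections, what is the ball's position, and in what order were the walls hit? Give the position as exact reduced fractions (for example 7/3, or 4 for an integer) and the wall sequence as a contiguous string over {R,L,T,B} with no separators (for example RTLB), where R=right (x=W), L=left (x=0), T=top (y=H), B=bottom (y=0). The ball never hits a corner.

1. t=5/3 → B at (8/3,0); v=(1,3)
2. t=10/3 → T at (6,10); v=(1,-3)
3. t=1 → R at (7,7); v=(-1,-3)
4. t=7/3 → B at (14/3,0); v=(-1,3)

Final position: (14/3,0)
Wall sequence: BTRB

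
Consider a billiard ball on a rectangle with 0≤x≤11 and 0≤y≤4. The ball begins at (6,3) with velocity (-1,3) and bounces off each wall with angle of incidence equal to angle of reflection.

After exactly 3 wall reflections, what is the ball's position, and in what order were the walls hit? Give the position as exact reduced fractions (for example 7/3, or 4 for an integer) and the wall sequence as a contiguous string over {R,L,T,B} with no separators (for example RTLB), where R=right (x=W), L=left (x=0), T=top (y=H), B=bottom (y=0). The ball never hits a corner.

1. t=1/3 → T at (17/3,4); v=(-1,-3)
2. t=4/3 → B at (13/3,0); v=(-1,3)
3. t=4/3 → T at (3,4); v=(-1,-3)

Final position: (3,4)
Wall sequence: TBT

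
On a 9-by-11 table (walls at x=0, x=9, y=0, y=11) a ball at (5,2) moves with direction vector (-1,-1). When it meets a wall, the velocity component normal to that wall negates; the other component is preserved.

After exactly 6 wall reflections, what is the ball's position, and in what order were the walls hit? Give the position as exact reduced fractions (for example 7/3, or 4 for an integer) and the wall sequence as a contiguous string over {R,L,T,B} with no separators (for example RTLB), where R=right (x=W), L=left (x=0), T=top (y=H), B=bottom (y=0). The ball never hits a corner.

1. t=2 → B at (3,0); v=(-1,1)
2. t=3 → L at (0,3); v=(1,1)
3. t=8 → T at (8,11); v=(1,-1)
4. t=1 → R at (9,10); v=(-1,-1)
5. t=9 → L at (0,1); v=(1,-1)
6. t=1 → B at (1,0); v=(1,1)

Final position: (1,0)
Wall sequence: BLTRLB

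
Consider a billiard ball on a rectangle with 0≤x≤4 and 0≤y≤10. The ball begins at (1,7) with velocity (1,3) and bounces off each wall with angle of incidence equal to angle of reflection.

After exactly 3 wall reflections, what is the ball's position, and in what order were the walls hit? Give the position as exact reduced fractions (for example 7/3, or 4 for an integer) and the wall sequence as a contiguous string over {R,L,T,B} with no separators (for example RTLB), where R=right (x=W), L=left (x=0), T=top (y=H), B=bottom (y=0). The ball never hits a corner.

Final position: (8/3,0)
Wall sequence: TRB

1. t=1 → T at (2,10); v=(1,-3)
2. t=2 → R at (4,4); v=(-1,-3)
3. t=4/3 → B at (8/3,0); v=(-1,3)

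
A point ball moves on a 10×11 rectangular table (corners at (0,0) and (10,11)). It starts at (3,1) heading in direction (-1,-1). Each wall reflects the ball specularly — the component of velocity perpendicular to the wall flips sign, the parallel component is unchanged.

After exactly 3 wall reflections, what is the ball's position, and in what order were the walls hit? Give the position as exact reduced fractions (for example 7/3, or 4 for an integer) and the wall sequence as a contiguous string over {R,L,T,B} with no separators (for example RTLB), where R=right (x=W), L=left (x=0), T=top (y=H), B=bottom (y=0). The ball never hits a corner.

1. t=1 → B at (2,0); v=(-1,1)
2. t=2 → L at (0,2); v=(1,1)
3. t=9 → T at (9,11); v=(1,-1)

Final position: (9,11)
Wall sequence: BLT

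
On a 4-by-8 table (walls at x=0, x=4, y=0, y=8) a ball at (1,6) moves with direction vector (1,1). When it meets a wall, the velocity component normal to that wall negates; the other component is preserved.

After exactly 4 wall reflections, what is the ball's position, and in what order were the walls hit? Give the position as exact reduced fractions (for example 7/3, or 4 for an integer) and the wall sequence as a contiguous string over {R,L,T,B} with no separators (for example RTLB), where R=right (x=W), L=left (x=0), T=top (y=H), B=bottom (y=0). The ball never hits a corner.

Final position: (3,0)
Wall sequence: TRLB

1. t=2 → T at (3,8); v=(1,-1)
2. t=1 → R at (4,7); v=(-1,-1)
3. t=4 → L at (0,3); v=(1,-1)
4. t=3 → B at (3,0); v=(1,1)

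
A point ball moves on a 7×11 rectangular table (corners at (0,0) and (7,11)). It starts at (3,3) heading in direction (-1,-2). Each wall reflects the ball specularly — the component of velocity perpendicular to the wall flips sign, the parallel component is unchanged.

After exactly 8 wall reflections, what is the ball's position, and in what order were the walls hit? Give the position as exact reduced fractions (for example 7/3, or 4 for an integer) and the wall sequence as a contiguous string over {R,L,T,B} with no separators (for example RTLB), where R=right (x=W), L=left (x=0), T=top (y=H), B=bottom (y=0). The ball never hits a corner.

1. t=3/2 → B at (3/2,0); v=(-1,2)
2. t=3/2 → L at (0,3); v=(1,2)
3. t=4 → T at (4,11); v=(1,-2)
4. t=3 → R at (7,5); v=(-1,-2)
5. t=5/2 → B at (9/2,0); v=(-1,2)
6. t=9/2 → L at (0,9); v=(1,2)
7. t=1 → T at (1,11); v=(1,-2)
8. t=11/2 → B at (13/2,0); v=(1,2)

Final position: (13/2,0)
Wall sequence: BLTRBLTB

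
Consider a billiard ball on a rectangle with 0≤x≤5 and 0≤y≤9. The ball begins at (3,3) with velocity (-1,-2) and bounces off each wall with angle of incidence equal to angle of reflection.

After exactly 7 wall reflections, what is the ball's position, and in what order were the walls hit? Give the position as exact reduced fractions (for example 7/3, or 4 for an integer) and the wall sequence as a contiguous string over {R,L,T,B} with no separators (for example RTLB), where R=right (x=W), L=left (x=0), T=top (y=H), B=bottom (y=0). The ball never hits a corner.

Final position: (2,9)
Wall sequence: BLTRBLT

1. t=3/2 → B at (3/2,0); v=(-1,2)
2. t=3/2 → L at (0,3); v=(1,2)
3. t=3 → T at (3,9); v=(1,-2)
4. t=2 → R at (5,5); v=(-1,-2)
5. t=5/2 → B at (5/2,0); v=(-1,2)
6. t=5/2 → L at (0,5); v=(1,2)
7. t=2 → T at (2,9); v=(1,-2)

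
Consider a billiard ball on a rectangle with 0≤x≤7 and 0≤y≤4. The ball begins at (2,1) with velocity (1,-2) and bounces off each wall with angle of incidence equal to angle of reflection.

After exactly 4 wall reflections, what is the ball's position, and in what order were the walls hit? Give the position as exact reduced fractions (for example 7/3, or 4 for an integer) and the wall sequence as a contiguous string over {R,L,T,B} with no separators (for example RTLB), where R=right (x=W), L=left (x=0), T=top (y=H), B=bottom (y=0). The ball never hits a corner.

1. t=1/2 → B at (5/2,0); v=(1,2)
2. t=2 → T at (9/2,4); v=(1,-2)
3. t=2 → B at (13/2,0); v=(1,2)
4. t=1/2 → R at (7,1); v=(-1,2)

Final position: (7,1)
Wall sequence: BTBR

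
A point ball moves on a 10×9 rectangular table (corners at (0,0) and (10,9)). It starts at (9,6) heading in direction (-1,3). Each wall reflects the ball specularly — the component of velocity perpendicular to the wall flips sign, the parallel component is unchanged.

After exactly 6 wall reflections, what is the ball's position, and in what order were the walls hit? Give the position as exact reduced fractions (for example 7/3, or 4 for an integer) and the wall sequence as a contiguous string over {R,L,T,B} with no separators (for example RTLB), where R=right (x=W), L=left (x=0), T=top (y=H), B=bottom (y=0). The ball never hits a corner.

1. t=1 → T at (8,9); v=(-1,-3)
2. t=3 → B at (5,0); v=(-1,3)
3. t=3 → T at (2,9); v=(-1,-3)
4. t=2 → L at (0,3); v=(1,-3)
5. t=1 → B at (1,0); v=(1,3)
6. t=3 → T at (4,9); v=(1,-3)

Final position: (4,9)
Wall sequence: TBTLBT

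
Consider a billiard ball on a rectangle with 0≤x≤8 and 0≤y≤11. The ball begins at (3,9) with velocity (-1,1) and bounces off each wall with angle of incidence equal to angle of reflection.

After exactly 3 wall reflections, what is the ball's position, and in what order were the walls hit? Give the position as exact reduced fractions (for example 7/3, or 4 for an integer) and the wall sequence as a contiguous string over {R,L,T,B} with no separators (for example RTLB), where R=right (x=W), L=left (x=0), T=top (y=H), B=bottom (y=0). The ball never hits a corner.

1. t=2 → T at (1,11); v=(-1,-1)
2. t=1 → L at (0,10); v=(1,-1)
3. t=8 → R at (8,2); v=(-1,-1)

Final position: (8,2)
Wall sequence: TLR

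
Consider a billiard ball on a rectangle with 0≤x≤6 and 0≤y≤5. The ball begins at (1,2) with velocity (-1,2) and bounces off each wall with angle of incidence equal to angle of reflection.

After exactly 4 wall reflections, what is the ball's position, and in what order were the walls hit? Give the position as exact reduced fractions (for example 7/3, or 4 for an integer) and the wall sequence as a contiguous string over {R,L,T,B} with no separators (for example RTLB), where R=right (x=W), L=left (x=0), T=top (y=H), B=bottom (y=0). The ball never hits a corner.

1. t=1 → L at (0,4); v=(1,2)
2. t=1/2 → T at (1/2,5); v=(1,-2)
3. t=5/2 → B at (3,0); v=(1,2)
4. t=5/2 → T at (11/2,5); v=(1,-2)

Final position: (11/2,5)
Wall sequence: LTBT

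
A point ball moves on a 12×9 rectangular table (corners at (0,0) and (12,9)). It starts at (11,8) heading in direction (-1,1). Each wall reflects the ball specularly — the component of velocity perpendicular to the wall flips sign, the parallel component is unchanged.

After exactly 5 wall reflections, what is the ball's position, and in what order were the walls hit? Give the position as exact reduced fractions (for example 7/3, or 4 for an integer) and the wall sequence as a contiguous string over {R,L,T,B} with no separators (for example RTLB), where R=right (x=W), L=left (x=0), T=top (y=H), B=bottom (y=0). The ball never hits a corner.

Final position: (12,5)
Wall sequence: TBLTR

1. t=1 → T at (10,9); v=(-1,-1)
2. t=9 → B at (1,0); v=(-1,1)
3. t=1 → L at (0,1); v=(1,1)
4. t=8 → T at (8,9); v=(1,-1)
5. t=4 → R at (12,5); v=(-1,-1)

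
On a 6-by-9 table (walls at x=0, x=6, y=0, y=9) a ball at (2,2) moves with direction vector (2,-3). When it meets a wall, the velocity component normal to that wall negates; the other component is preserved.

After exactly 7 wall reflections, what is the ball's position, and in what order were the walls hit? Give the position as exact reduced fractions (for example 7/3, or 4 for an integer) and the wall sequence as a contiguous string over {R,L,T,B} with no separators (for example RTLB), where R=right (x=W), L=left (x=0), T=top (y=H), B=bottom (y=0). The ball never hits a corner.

Final position: (8/3,9)
Wall sequence: BRTLBRT

1. t=2/3 → B at (10/3,0); v=(2,3)
2. t=4/3 → R at (6,4); v=(-2,3)
3. t=5/3 → T at (8/3,9); v=(-2,-3)
4. t=4/3 → L at (0,5); v=(2,-3)
5. t=5/3 → B at (10/3,0); v=(2,3)
6. t=4/3 → R at (6,4); v=(-2,3)
7. t=5/3 → T at (8/3,9); v=(-2,-3)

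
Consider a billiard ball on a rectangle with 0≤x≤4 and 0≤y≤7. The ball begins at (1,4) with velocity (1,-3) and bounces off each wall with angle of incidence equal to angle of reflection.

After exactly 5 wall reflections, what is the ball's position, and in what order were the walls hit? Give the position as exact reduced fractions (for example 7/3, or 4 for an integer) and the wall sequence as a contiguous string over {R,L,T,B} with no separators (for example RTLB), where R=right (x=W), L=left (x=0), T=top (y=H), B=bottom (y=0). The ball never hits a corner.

1. t=4/3 → B at (7/3,0); v=(1,3)
2. t=5/3 → R at (4,5); v=(-1,3)
3. t=2/3 → T at (10/3,7); v=(-1,-3)
4. t=7/3 → B at (1,0); v=(-1,3)
5. t=1 → L at (0,3); v=(1,3)

Final position: (0,3)
Wall sequence: BRTBL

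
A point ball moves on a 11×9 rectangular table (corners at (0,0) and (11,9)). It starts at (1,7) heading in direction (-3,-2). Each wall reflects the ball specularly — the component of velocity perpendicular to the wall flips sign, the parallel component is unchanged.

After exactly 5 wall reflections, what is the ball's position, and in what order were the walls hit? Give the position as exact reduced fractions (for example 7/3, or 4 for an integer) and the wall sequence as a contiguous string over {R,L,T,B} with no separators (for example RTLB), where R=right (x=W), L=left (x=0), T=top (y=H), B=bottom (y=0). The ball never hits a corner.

Final position: (1,9)
Wall sequence: LBRLT

1. t=1/3 → L at (0,19/3); v=(3,-2)
2. t=19/6 → B at (19/2,0); v=(3,2)
3. t=1/2 → R at (11,1); v=(-3,2)
4. t=11/3 → L at (0,25/3); v=(3,2)
5. t=1/3 → T at (1,9); v=(3,-2)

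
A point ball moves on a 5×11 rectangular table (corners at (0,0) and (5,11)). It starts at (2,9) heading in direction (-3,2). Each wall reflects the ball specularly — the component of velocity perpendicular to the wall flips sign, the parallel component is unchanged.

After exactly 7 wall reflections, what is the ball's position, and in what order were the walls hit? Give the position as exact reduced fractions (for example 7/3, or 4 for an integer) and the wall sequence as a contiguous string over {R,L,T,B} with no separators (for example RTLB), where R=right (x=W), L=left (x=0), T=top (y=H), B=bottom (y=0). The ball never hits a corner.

1. t=2/3 → L at (0,31/3); v=(3,2)
2. t=1/3 → T at (1,11); v=(3,-2)
3. t=4/3 → R at (5,25/3); v=(-3,-2)
4. t=5/3 → L at (0,5); v=(3,-2)
5. t=5/3 → R at (5,5/3); v=(-3,-2)
6. t=5/6 → B at (5/2,0); v=(-3,2)
7. t=5/6 → L at (0,5/3); v=(3,2)

Final position: (0,5/3)
Wall sequence: LTRLRBL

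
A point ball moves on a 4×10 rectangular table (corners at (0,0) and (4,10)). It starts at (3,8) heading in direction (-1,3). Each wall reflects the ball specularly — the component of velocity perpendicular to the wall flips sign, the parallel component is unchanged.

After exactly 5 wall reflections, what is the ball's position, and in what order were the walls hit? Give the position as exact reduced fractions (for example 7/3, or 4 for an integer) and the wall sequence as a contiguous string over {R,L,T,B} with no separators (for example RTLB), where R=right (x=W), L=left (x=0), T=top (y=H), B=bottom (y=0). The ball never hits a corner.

Final position: (11/3,10)
Wall sequence: TLBRT

1. t=2/3 → T at (7/3,10); v=(-1,-3)
2. t=7/3 → L at (0,3); v=(1,-3)
3. t=1 → B at (1,0); v=(1,3)
4. t=3 → R at (4,9); v=(-1,3)
5. t=1/3 → T at (11/3,10); v=(-1,-3)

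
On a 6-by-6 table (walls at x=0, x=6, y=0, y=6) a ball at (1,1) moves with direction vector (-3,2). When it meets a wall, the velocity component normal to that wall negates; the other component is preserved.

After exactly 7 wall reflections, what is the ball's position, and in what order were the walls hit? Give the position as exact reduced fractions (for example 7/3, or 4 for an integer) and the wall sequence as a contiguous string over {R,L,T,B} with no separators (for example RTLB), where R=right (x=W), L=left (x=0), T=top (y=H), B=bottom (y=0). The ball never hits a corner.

1. t=1/3 → L at (0,5/3); v=(3,2)
2. t=2 → R at (6,17/3); v=(-3,2)
3. t=1/6 → T at (11/2,6); v=(-3,-2)
4. t=11/6 → L at (0,7/3); v=(3,-2)
5. t=7/6 → B at (7/2,0); v=(3,2)
6. t=5/6 → R at (6,5/3); v=(-3,2)
7. t=2 → L at (0,17/3); v=(3,2)

Final position: (0,17/3)
Wall sequence: LRTLBRL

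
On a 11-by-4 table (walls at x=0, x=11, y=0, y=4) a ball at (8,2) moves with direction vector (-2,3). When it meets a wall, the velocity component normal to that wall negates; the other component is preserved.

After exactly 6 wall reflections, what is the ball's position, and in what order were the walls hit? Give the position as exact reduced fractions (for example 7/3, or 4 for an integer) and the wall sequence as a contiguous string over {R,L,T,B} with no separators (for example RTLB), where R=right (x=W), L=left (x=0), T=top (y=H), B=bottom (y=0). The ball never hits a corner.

1. t=2/3 → T at (20/3,4); v=(-2,-3)
2. t=4/3 → B at (4,0); v=(-2,3)
3. t=4/3 → T at (4/3,4); v=(-2,-3)
4. t=2/3 → L at (0,2); v=(2,-3)
5. t=2/3 → B at (4/3,0); v=(2,3)
6. t=4/3 → T at (4,4); v=(2,-3)

Final position: (4,4)
Wall sequence: TBTLBT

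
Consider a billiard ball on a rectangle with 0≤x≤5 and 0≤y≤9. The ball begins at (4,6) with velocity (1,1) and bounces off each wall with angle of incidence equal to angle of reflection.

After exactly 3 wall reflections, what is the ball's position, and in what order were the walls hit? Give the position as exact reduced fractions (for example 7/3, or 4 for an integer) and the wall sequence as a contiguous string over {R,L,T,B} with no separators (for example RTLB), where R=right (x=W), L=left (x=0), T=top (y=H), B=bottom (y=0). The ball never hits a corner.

Final position: (0,6)
Wall sequence: RTL

1. t=1 → R at (5,7); v=(-1,1)
2. t=2 → T at (3,9); v=(-1,-1)
3. t=3 → L at (0,6); v=(1,-1)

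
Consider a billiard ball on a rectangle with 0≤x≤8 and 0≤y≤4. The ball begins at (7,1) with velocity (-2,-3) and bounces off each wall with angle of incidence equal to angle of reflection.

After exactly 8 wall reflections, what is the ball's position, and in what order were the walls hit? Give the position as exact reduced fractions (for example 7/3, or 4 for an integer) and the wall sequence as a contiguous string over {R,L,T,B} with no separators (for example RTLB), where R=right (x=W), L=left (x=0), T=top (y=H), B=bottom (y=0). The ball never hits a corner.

1. t=1/3 → B at (19/3,0); v=(-2,3)
2. t=4/3 → T at (11/3,4); v=(-2,-3)
3. t=4/3 → B at (1,0); v=(-2,3)
4. t=1/2 → L at (0,3/2); v=(2,3)
5. t=5/6 → T at (5/3,4); v=(2,-3)
6. t=4/3 → B at (13/3,0); v=(2,3)
7. t=4/3 → T at (7,4); v=(2,-3)
8. t=1/2 → R at (8,5/2); v=(-2,-3)

Final position: (8,5/2)
Wall sequence: BTBLTBTR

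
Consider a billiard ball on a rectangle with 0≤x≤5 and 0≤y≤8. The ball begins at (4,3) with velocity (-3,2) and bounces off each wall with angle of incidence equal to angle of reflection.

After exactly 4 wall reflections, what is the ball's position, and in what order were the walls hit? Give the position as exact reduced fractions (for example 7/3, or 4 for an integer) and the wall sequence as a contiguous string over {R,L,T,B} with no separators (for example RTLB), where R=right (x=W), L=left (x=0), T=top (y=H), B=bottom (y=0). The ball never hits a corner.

1. t=4/3 → L at (0,17/3); v=(3,2)
2. t=7/6 → T at (7/2,8); v=(3,-2)
3. t=1/2 → R at (5,7); v=(-3,-2)
4. t=5/3 → L at (0,11/3); v=(3,-2)

Final position: (0,11/3)
Wall sequence: LTRL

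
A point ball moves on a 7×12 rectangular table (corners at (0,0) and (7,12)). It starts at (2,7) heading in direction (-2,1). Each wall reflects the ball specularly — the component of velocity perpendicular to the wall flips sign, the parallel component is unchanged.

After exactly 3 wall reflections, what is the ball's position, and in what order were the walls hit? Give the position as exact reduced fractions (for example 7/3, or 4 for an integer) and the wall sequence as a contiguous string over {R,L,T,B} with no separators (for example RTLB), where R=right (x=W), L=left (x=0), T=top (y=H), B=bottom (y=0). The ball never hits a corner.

Final position: (6,12)
Wall sequence: LRT

1. t=1 → L at (0,8); v=(2,1)
2. t=7/2 → R at (7,23/2); v=(-2,1)
3. t=1/2 → T at (6,12); v=(-2,-1)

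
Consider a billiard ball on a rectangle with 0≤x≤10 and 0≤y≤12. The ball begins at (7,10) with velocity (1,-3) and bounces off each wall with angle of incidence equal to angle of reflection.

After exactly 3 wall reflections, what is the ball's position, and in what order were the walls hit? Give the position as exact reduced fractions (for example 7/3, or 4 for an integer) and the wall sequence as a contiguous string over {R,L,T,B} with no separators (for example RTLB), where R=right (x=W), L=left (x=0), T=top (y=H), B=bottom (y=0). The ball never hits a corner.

Final position: (17/3,12)
Wall sequence: RBT

1. t=3 → R at (10,1); v=(-1,-3)
2. t=1/3 → B at (29/3,0); v=(-1,3)
3. t=4 → T at (17/3,12); v=(-1,-3)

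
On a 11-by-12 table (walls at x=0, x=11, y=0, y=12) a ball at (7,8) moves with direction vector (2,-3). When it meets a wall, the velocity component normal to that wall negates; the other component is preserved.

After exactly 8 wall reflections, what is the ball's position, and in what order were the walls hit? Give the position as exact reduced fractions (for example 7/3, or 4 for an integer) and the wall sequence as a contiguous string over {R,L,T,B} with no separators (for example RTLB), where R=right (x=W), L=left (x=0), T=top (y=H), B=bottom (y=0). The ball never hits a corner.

Final position: (0,1/2)
Wall sequence: RBTLBRTL

1. t=2 → R at (11,2); v=(-2,-3)
2. t=2/3 → B at (29/3,0); v=(-2,3)
3. t=4 → T at (5/3,12); v=(-2,-3)
4. t=5/6 → L at (0,19/2); v=(2,-3)
5. t=19/6 → B at (19/3,0); v=(2,3)
6. t=7/3 → R at (11,7); v=(-2,3)
7. t=5/3 → T at (23/3,12); v=(-2,-3)
8. t=23/6 → L at (0,1/2); v=(2,-3)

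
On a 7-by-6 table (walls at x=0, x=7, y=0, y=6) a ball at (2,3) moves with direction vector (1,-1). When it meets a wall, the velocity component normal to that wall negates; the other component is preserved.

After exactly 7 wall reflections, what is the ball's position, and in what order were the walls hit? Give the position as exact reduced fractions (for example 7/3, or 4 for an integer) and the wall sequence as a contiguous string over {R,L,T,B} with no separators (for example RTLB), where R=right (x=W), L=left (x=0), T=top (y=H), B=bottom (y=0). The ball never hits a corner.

Final position: (5,6)
Wall sequence: BRTLBRT

1. t=3 → B at (5,0); v=(1,1)
2. t=2 → R at (7,2); v=(-1,1)
3. t=4 → T at (3,6); v=(-1,-1)
4. t=3 → L at (0,3); v=(1,-1)
5. t=3 → B at (3,0); v=(1,1)
6. t=4 → R at (7,4); v=(-1,1)
7. t=2 → T at (5,6); v=(-1,-1)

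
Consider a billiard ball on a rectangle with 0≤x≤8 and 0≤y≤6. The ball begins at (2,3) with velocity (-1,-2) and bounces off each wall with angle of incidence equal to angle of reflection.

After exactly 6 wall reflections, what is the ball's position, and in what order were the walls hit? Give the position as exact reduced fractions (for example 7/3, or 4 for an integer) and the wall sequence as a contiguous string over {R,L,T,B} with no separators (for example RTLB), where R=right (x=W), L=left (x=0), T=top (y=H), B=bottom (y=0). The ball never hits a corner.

1. t=3/2 → B at (1/2,0); v=(-1,2)
2. t=1/2 → L at (0,1); v=(1,2)
3. t=5/2 → T at (5/2,6); v=(1,-2)
4. t=3 → B at (11/2,0); v=(1,2)
5. t=5/2 → R at (8,5); v=(-1,2)
6. t=1/2 → T at (15/2,6); v=(-1,-2)

Final position: (15/2,6)
Wall sequence: BLTBRT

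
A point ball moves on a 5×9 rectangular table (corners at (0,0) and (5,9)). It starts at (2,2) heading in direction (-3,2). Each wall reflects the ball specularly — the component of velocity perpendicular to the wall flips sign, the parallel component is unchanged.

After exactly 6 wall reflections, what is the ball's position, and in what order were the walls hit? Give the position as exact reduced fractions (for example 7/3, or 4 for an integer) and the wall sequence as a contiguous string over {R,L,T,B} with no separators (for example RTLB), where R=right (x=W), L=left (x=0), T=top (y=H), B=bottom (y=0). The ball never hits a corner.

1. t=2/3 → L at (0,10/3); v=(3,2)
2. t=5/3 → R at (5,20/3); v=(-3,2)
3. t=7/6 → T at (3/2,9); v=(-3,-2)
4. t=1/2 → L at (0,8); v=(3,-2)
5. t=5/3 → R at (5,14/3); v=(-3,-2)
6. t=5/3 → L at (0,4/3); v=(3,-2)

Final position: (0,4/3)
Wall sequence: LRTLRL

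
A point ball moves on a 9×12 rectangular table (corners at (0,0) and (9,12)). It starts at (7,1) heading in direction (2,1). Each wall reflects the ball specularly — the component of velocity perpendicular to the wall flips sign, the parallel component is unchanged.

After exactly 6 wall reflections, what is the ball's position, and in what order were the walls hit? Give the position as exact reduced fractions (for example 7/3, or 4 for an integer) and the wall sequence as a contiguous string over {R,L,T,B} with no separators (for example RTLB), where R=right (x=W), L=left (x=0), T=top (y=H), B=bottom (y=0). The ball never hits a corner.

1. t=1 → R at (9,2); v=(-2,1)
2. t=9/2 → L at (0,13/2); v=(2,1)
3. t=9/2 → R at (9,11); v=(-2,1)
4. t=1 → T at (7,12); v=(-2,-1)
5. t=7/2 → L at (0,17/2); v=(2,-1)
6. t=9/2 → R at (9,4); v=(-2,-1)

Final position: (9,4)
Wall sequence: RLRTLR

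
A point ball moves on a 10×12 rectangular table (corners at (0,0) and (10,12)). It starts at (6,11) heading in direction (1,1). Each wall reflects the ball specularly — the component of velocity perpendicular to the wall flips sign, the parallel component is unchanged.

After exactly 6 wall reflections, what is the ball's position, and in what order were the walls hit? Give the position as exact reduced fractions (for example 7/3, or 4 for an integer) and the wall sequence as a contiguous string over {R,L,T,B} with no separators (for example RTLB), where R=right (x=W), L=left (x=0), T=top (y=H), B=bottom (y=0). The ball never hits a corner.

1. t=1 → T at (7,12); v=(1,-1)
2. t=3 → R at (10,9); v=(-1,-1)
3. t=9 → B at (1,0); v=(-1,1)
4. t=1 → L at (0,1); v=(1,1)
5. t=10 → R at (10,11); v=(-1,1)
6. t=1 → T at (9,12); v=(-1,-1)

Final position: (9,12)
Wall sequence: TRBLRT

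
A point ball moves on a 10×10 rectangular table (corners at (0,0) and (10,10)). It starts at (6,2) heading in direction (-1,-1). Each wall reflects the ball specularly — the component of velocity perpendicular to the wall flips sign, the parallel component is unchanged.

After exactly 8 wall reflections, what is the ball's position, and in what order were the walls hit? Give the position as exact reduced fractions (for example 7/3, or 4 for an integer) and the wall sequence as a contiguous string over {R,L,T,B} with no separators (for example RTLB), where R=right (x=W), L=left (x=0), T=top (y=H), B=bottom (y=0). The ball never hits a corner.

1. t=2 → B at (4,0); v=(-1,1)
2. t=4 → L at (0,4); v=(1,1)
3. t=6 → T at (6,10); v=(1,-1)
4. t=4 → R at (10,6); v=(-1,-1)
5. t=6 → B at (4,0); v=(-1,1)
6. t=4 → L at (0,4); v=(1,1)
7. t=6 → T at (6,10); v=(1,-1)
8. t=4 → R at (10,6); v=(-1,-1)

Final position: (10,6)
Wall sequence: BLTRBLTR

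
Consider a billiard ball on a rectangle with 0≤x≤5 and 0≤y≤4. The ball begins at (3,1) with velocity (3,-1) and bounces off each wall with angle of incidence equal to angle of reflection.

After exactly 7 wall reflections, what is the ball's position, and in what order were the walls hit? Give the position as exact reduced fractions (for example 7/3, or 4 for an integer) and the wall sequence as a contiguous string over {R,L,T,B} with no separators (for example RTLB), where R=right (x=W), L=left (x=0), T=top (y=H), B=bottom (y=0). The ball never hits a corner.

1. t=2/3 → R at (5,1/3); v=(-3,-1)
2. t=1/3 → B at (4,0); v=(-3,1)
3. t=4/3 → L at (0,4/3); v=(3,1)
4. t=5/3 → R at (5,3); v=(-3,1)
5. t=1 → T at (2,4); v=(-3,-1)
6. t=2/3 → L at (0,10/3); v=(3,-1)
7. t=5/3 → R at (5,5/3); v=(-3,-1)

Final position: (5,5/3)
Wall sequence: RBLRTLR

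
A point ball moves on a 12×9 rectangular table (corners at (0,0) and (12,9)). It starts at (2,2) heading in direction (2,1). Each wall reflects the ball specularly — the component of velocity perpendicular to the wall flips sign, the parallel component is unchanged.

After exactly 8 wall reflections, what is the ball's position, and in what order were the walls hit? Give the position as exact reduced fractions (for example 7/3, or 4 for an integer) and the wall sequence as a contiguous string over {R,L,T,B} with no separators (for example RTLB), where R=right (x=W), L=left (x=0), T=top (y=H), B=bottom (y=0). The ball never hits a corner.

1. t=5 → R at (12,7); v=(-2,1)
2. t=2 → T at (8,9); v=(-2,-1)
3. t=4 → L at (0,5); v=(2,-1)
4. t=5 → B at (10,0); v=(2,1)
5. t=1 → R at (12,1); v=(-2,1)
6. t=6 → L at (0,7); v=(2,1)
7. t=2 → T at (4,9); v=(2,-1)
8. t=4 → R at (12,5); v=(-2,-1)

Final position: (12,5)
Wall sequence: RTLBRLTR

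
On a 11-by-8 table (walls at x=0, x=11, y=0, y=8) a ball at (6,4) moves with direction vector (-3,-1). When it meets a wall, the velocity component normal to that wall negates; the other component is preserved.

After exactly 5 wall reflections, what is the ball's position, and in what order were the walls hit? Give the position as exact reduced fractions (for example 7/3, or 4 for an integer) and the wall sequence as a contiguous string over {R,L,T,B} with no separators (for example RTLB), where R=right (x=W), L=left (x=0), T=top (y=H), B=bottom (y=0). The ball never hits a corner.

1. t=2 → L at (0,2); v=(3,-1)
2. t=2 → B at (6,0); v=(3,1)
3. t=5/3 → R at (11,5/3); v=(-3,1)
4. t=11/3 → L at (0,16/3); v=(3,1)
5. t=8/3 → T at (8,8); v=(3,-1)

Final position: (8,8)
Wall sequence: LBRLT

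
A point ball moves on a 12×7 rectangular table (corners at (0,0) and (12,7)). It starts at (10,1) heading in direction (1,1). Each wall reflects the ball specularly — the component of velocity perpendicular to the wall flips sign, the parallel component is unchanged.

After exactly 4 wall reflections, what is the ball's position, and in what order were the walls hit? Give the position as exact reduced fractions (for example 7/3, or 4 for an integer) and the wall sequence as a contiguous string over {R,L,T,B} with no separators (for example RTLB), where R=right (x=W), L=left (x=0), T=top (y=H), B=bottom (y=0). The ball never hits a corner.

Final position: (0,1)
Wall sequence: RTBL

1. t=2 → R at (12,3); v=(-1,1)
2. t=4 → T at (8,7); v=(-1,-1)
3. t=7 → B at (1,0); v=(-1,1)
4. t=1 → L at (0,1); v=(1,1)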